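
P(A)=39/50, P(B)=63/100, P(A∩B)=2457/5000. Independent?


P(A)×P(B) = 2457/5000
P(A∩B) = 2457/5000
Equal ✓ → Independent

Yes, independent


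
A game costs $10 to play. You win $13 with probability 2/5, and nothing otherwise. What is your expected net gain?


E[gain] = (13-10)×2/5 + (-10)×3/5
= 6/5 - 6 = -24/5

Expected net gain = $-24/5 ≈ $-4.80


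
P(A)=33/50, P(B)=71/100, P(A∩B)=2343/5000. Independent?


P(A)×P(B) = 2343/5000
P(A∩B) = 2343/5000
Equal ✓ → Independent

Yes, independent


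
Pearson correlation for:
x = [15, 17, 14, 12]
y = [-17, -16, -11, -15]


n=4, Σx=58, Σy=-59, Σxy=-861, Σx²=854, Σy²=891
r = (4×(-861) - 58×(-59))/√((4×854 - 58²)(4×891 - (-59)²))
= -22/√(52×83) = -22/√4316 ≈ -22/65.6963 ≈ -0.3349

r ≈ -0.3349


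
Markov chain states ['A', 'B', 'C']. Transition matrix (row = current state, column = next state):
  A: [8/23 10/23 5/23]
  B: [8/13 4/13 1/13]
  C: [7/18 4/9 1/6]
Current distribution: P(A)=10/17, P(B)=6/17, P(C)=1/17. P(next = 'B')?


P(next=B) = Σᵢ P(now=i)×P(i→B)
= 10/17×10/23 + 6/17×4/13 + 1/17×4/9
= 100/391 + 24/221 + 4/153 = 17864/45747

P = 17864/45747 ≈ 0.3905


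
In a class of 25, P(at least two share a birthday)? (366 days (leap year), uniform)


P(all different) = Π(366-i)/366 for i=0..24
= 0.432316
P(match) = 1 - 0.432316 = 0.567684

P ≈ 0.5677 ≈ 56.77%


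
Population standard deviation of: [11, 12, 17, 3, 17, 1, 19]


Mean = 80/7
  (11-80/7)²=9/49
  (12-80/7)²=16/49
  (17-80/7)²=1521/49
  (3-80/7)²=3481/49
  (17-80/7)²=1521/49
  (1-80/7)²=5329/49
  (19-80/7)²=2809/49
Σ(x-μ)² = 2098/7
σ² = (2098/7)/7 = 2098/49

σ = √(2098/49) ≈ 6.5434


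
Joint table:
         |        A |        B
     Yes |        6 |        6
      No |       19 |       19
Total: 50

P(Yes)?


P(Yes) = (6+6)/50 = 12/50 = 6/25

P(Yes) = 6/25 ≈ 24.00%


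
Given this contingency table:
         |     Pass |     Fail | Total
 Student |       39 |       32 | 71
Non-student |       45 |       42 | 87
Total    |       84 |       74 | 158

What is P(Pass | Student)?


P(Pass | Student) = 39/(39+32) = 39/71

P(Pass|Student) = 39/71 ≈ 54.93%


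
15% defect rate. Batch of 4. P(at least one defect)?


P(all good) = (17/20)^4 = 83521/160000
P(≥1 defect) = 76479/160000

P = 76479/160000 ≈ 47.80%


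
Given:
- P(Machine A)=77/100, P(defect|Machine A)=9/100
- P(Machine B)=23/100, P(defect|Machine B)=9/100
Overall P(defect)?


P(B) = Σ P(B|Aᵢ)×P(Aᵢ)
  9/100×77/100 = 693/10000
  9/100×23/100 = 207/10000
Sum = 9/100

P(defect) = 9/100 ≈ 9.00%


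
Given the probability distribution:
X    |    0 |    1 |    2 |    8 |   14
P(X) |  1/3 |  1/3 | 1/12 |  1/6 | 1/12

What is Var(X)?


E[X] = 3
E[X²] = 83/3
Var(X) = E[X²] - (E[X])² = 83/3 - 9 = 56/3

Var(X) = 56/3 ≈ 18.6667


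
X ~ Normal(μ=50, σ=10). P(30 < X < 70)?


z₁=(30-50)/10=-2.0, z₂=(70-50)/10=2.0
P = Φ(2.0) - Φ(-2.0) = 0.977250 - 0.022750 = 0.954500 ≈ 0.9545

P(30 < X < 70) ≈ 0.9545


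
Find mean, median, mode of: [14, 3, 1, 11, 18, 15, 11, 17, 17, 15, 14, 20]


Sorted: [1, 3, 11, 11, 14, 14, 15, 15, 17, 17, 18, 20]
Mean = 156/12 = 13
Median = 29/2
Freq: {14: 2, 3: 1, 1: 1, 11: 2, 18: 1, 15: 2, 17: 2, 20: 1}
Mode: [11, 14, 15, 17]

Mean=13, Median=29/2, Mode=[11, 14, 15, 17]


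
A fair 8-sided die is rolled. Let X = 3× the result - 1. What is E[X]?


E[die] = (1+8)/2 = 9/2
E[X] = 3×9/2 - 1 = 25/2

E[X] = 25/2


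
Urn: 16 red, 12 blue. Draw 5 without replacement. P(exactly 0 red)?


Hypergeometric: C(16,0)×C(12,5)/C(28,5)
= 1×792/98280 = 11/1365

P(X=0) = 11/1365 ≈ 0.81%


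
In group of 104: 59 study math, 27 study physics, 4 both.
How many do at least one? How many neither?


|A∪B| = 59+27-4 = 82
Neither = 104-82 = 22

At least one: 82; Neither: 22


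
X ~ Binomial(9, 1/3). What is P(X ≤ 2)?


P(X ≤ 2) = Σ P(X=i) for i=0..2
P(X=0) = 512/19683
P(X=1) = 256/2187
P(X=2) = 512/2187
Sum = 7424/19683

P(X ≤ 2) = 7424/19683 ≈ 37.72%


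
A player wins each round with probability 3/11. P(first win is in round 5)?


Geometric: P(X=5) = (1-p)^(k-1)×p = (8/11)^4×3/11 = 12288/161051

P(X=5) = 12288/161051 ≈ 7.63%


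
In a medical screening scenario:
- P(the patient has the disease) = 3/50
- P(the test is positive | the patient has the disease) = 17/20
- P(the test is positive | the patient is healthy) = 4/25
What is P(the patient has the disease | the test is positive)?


Using Bayes' theorem:
P(A|B) = P(B|A)·P(A) / P(B)

P(the test is positive) = 17/20 × 3/50 + 4/25 × 47/50
= 51/1000 + 94/625 = 1007/5000

P(the patient has the disease|the test is positive) = (51/1000) / (1007/5000) = 255/1007

P(the patient has the disease|the test is positive) = 255/1007 ≈ 25.32%


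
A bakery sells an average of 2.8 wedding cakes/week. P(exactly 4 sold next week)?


Poisson(λ=2.8): P(X=4) = e^(-λ)×λ^k/k!
= e^(-2.8) × 2.8^4 / 4!
≈ 0.06081006263 × 61.4656 / 24 ≈ 0.155739

P(X=4) ≈ 0.155739 ≈ 15.57%


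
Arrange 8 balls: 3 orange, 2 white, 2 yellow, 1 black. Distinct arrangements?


8!/(3!×2!×2!×1!) = 1680

1680


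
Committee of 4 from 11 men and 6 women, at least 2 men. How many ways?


Count by #men:
  2M,2W: C(11,2)×C(6,2)=825
  3M,1W: C(11,3)×C(6,1)=990
  4M,0W: C(11,4)×C(6,0)=330
Total = 2145

2145


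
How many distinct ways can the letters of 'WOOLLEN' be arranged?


Letters: 7, freq: {'W': 1, 'O': 2, 'L': 2, 'E': 1, 'N': 1}
7!/(1!×2!×2!×1!×1!) = 5040/4 = 1260

1260


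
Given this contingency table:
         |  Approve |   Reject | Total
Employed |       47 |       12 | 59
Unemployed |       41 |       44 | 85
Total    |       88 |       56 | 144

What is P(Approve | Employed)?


P(Approve | Employed) = 47/(47+12) = 47/59

P(Approve|Employed) = 47/59 ≈ 79.66%


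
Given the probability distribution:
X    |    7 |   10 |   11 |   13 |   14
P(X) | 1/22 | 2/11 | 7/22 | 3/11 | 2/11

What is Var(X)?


E[X] = 129/11
E[X²] = 1547/11
Var(X) = E[X²] - (E[X])² = 1547/11 - 16641/121 = 376/121

Var(X) = 376/121 ≈ 3.1074


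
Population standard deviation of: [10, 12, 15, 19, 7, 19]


Mean = 82/6 = 41/3
  (10-41/3)²=121/9
  (12-41/3)²=25/9
  (15-41/3)²=16/9
  (19-41/3)²=256/9
  (7-41/3)²=400/9
  (19-41/3)²=256/9
Σ(x-μ)² = 358/3
σ² = (358/3)/6 = 179/9

σ = √(179/9) ≈ 4.4597


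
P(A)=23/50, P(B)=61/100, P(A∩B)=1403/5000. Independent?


P(A)×P(B) = 1403/5000
P(A∩B) = 1403/5000
Equal ✓ → Independent

Yes, independent


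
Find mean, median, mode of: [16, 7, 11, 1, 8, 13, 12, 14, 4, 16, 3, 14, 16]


Sorted: [1, 3, 4, 7, 8, 11, 12, 13, 14, 14, 16, 16, 16]
Mean = 135/13
Median = 12
Freq: {16: 3, 7: 1, 11: 1, 1: 1, 8: 1, 13: 1, 12: 1, 14: 2, 4: 1, 3: 1}
Mode: [16]

Mean=135/13, Median=12, Mode=16


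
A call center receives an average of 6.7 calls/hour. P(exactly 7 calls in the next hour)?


Poisson(λ=6.7): P(X=7) = e^(-λ)×λ^k/k!
= e^(-6.7) × 6.7^7 / 7!
≈ 0.001230911903 × 606071.160532 / 5040 ≈ 0.148020

P(X=7) ≈ 0.148020 ≈ 14.80%


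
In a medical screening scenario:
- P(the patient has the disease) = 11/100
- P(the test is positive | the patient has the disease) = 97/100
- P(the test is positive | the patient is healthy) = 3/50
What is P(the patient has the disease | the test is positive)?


Using Bayes' theorem:
P(A|B) = P(B|A)·P(A) / P(B)

P(the test is positive) = 97/100 × 11/100 + 3/50 × 89/100
= 1067/10000 + 267/5000 = 1601/10000

P(the patient has the disease|the test is positive) = (1067/10000) / (1601/10000) = 1067/1601

P(the patient has the disease|the test is positive) = 1067/1601 ≈ 66.65%


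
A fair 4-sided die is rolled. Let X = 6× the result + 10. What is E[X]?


E[die] = (1+4)/2 = 5/2
E[X] = 6×5/2 + 10 = 25

E[X] = 25


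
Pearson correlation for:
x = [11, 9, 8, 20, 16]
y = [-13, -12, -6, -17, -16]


n=5, Σx=64, Σy=-64, Σxy=-895, Σx²=922, Σy²=894
r = (5×(-895) - 64×(-64))/√((5×922 - 64²)(5×894 - (-64)²))
= -379/√(514×374) = -379/√192236 ≈ -379/438.4473 ≈ -0.8644

r ≈ -0.8644


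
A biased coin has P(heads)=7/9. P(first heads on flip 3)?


Geometric: P(X=3) = (1-p)^(k-1)×p = (2/9)^2×7/9 = 28/729

P(X=3) = 28/729 ≈ 3.84%


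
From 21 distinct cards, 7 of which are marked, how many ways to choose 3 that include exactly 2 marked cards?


Choose 2 of the 7 marked cards and 1 of the other 14 cards:
C(7,2)×C(14,1) = 21×14 = 294

294


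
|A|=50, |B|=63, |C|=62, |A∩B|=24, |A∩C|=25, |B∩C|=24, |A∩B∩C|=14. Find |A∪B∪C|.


|A∪B∪C| = 50+63+62-24-25-24+14 = 116

|A∪B∪C| = 116


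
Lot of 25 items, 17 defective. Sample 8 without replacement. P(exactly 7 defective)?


Hypergeometric: C(17,7)×C(8,1)/C(25,8)
= 19448×8/1081575 = 14144/98325

P(X=7) = 14144/98325 ≈ 14.38%


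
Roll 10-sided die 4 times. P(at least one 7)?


P(no 7)^4 = (9/10)^4 = 6561/10000
P(≥1) = 1 - 6561/10000 = 3439/10000

P = 3439/10000 ≈ 34.39%


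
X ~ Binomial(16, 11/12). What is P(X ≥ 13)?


P(X ≥ 13) = Σ P(X=i) for i=13..16
P(X=13) = 1208294925037585/11555266180939776
P(X=14) = 1898749167916205/7703510787293184
P(X=15) = 4177248169415651/11555266180939776
P(X=16) = 45949729863572161/184884258895036416
Sum = 177688399404812857/184884258895036416

P(X ≥ 13) = 177688399404812857/184884258895036416 ≈ 96.11%


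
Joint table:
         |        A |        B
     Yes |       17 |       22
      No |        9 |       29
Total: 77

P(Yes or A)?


P(Yes∨A) = P(Yes) + P(A) - P(Yes∧A)
= (39 + 26 - 17)/77 = 48/77

P = 48/77 ≈ 62.34%


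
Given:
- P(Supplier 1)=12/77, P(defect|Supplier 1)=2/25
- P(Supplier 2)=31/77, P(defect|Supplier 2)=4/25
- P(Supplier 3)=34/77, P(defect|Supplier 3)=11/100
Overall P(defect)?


P(B) = Σ P(B|Aᵢ)×P(Aᵢ)
  2/25×12/77 = 24/1925
  4/25×31/77 = 124/1925
  11/100×34/77 = 17/350
Sum = 69/550

P(defect) = 69/550 ≈ 12.55%


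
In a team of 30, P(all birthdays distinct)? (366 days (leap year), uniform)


P(all different) = Π(366-i)/366 for i=0..29
= (366/366)×(365/366)×...×(337/366)
= 0.294697

P ≈ 0.2947 ≈ 29.47%


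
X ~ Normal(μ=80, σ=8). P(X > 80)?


z = (80-80)/8 = 0.0
P(X > 80) = 1 - P(Z ≤ 0.0) = 1 - 0.5000 = 0.5000

P(X > 80) ≈ 0.5000


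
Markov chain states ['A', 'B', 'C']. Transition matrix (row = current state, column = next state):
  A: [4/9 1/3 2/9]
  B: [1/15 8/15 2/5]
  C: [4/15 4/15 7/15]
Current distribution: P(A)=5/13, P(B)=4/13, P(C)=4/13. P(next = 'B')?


P(next=B) = Σᵢ P(now=i)×P(i→B)
= 5/13×1/3 + 4/13×8/15 + 4/13×4/15
= 5/39 + 32/195 + 16/195 = 73/195

P = 73/195 ≈ 0.3744


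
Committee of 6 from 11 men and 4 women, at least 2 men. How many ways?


Count by #men:
  2M,4W: C(11,2)×C(4,4)=55
  3M,3W: C(11,3)×C(4,3)=660
  4M,2W: C(11,4)×C(4,2)=1980
  5M,1W: C(11,5)×C(4,1)=1848
  6M,0W: C(11,6)×C(4,0)=462
Total = 5005

5005


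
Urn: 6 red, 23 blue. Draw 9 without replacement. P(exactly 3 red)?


Hypergeometric: C(6,3)×C(23,6)/C(29,9)
= 20×100947/10015005 = 76/377

P(X=3) = 76/377 ≈ 20.16%


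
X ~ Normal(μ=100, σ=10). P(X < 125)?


z = (125-100)/10 = 2.5
P(Z < 2.5) = 0.9938

P(X < 125) ≈ 0.9938


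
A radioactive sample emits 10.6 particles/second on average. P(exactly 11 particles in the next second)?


Poisson(λ=10.6): P(X=11) = e^(-λ)×λ^k/k!
= e^(-10.6) × 10.6^11 / 11!
≈ 2.491600973e-05 × 189829855834 / 39916800 ≈ 0.118492

P(X=11) ≈ 0.118492 ≈ 11.85%


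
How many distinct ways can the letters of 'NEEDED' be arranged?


Letters: 6, freq: {'N': 1, 'E': 3, 'D': 2}
6!/(1!×3!×2!) = 720/12 = 60

60


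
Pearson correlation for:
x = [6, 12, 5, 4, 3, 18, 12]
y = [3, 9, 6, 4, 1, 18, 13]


n=7, Σx=60, Σy=54, Σxy=655, Σx²=698, Σy²=636
r = (7×655 - 60×54)/√((7×698 - 60²)(7×636 - 54²))
= 1345/√(1286×1536) = 1345/√1975296 ≈ 1345/1405.4522 ≈ 0.9570

r ≈ 0.9570


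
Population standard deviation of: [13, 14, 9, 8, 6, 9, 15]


Mean = 74/7
  (13-74/7)²=289/49
  (14-74/7)²=576/49
  (9-74/7)²=121/49
  (8-74/7)²=324/49
  (6-74/7)²=1024/49
  (9-74/7)²=121/49
  (15-74/7)²=961/49
Σ(x-μ)² = 488/7
σ² = (488/7)/7 = 488/49

σ = √(488/49) ≈ 3.1558


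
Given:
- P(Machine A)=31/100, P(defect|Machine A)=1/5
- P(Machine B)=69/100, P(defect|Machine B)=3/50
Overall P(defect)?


P(B) = Σ P(B|Aᵢ)×P(Aᵢ)
  1/5×31/100 = 31/500
  3/50×69/100 = 207/5000
Sum = 517/5000

P(defect) = 517/5000 ≈ 10.34%


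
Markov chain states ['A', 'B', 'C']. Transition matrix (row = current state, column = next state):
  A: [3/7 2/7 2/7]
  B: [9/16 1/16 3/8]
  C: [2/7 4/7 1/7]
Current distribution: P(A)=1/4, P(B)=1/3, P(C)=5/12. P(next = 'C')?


P(next=C) = Σᵢ P(now=i)×P(i→C)
= 1/4×2/7 + 1/3×3/8 + 5/12×1/7
= 1/14 + 1/8 + 5/84 = 43/168

P = 43/168 ≈ 0.2560


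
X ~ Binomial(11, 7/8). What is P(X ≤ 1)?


P(X ≤ 1) = Σ P(X=i) for i=0..1
P(X=0) = 1/8589934592
P(X=1) = 77/8589934592
Sum = 39/4294967296

P(X ≤ 1) = 39/4294967296 ≈ 0.00%


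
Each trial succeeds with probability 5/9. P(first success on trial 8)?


Geometric: P(X=8) = (1-p)^(k-1)×p = (4/9)^7×5/9 = 81920/43046721

P(X=8) = 81920/43046721 ≈ 0.19%


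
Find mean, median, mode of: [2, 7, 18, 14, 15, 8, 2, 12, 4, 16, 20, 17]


Sorted: [2, 2, 4, 7, 8, 12, 14, 15, 16, 17, 18, 20]
Mean = 135/12 = 45/4
Median = 13
Freq: {2: 2, 7: 1, 18: 1, 14: 1, 15: 1, 8: 1, 12: 1, 4: 1, 16: 1, 20: 1, 17: 1}
Mode: [2]

Mean=45/4, Median=13, Mode=2


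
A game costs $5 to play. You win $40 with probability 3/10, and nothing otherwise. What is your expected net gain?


E[gain] = (40-5)×3/10 + (-5)×7/10
= 21/2 - 7/2 = 7

Expected net gain = $7 ≈ $7.00


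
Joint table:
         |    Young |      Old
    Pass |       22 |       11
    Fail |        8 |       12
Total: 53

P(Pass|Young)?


P(Pass|Young) = 22/(22+8) = 22/30 = 11/15

P = 11/15 ≈ 73.33%


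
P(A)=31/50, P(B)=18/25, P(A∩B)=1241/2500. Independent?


P(A)×P(B) = 279/625
P(A∩B) = 1241/2500
Not equal → NOT independent

No, not independent


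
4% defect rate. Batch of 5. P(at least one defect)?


P(all good) = (24/25)^5 = 7962624/9765625
P(≥1 defect) = 1803001/9765625

P = 1803001/9765625 ≈ 18.46%


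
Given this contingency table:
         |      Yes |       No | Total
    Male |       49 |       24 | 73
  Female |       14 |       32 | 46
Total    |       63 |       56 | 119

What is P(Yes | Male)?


P(Yes | Male) = 49/(49+24) = 49/73

P(Yes|Male) = 49/73 ≈ 67.12%


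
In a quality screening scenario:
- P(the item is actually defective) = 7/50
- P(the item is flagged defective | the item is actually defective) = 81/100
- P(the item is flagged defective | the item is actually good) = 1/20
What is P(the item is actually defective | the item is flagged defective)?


Using Bayes' theorem:
P(A|B) = P(B|A)·P(A) / P(B)

P(the item is flagged defective) = 81/100 × 7/50 + 1/20 × 43/50
= 567/5000 + 43/1000 = 391/2500

P(the item is actually defective|the item is flagged defective) = (567/5000) / (391/2500) = 567/782

P(the item is actually defective|the item is flagged defective) = 567/782 ≈ 72.51%


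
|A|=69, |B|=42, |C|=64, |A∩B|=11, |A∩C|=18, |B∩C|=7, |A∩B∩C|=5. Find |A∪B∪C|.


|A∪B∪C| = 69+42+64-11-18-7+5 = 144

|A∪B∪C| = 144


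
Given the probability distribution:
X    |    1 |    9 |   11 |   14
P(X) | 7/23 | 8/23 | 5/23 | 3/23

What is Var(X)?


E[X] = 176/23
E[X²] = 1848/23
Var(X) = E[X²] - (E[X])² = 1848/23 - 30976/529 = 11528/529

Var(X) = 11528/529 ≈ 21.7921


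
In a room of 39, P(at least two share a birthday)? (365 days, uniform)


P(all different) = Π(365-i)/365 for i=0..38
= 0.121780
P(match) = 1 - 0.121780 = 0.878220

P ≈ 0.8782 ≈ 87.82%


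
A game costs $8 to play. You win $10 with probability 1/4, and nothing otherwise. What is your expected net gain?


E[gain] = (10-8)×1/4 + (-8)×3/4
= 1/2 - 6 = -11/2

Expected net gain = $-11/2 ≈ $-5.50


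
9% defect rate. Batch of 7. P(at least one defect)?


P(all good) = (91/100)^7 = 51676101935731/100000000000000
P(≥1 defect) = 48323898064269/100000000000000

P = 48323898064269/100000000000000 ≈ 48.32%


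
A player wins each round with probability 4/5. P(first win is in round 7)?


Geometric: P(X=7) = (1-p)^(k-1)×p = (1/5)^6×4/5 = 4/78125

P(X=7) = 4/78125 ≈ 0.01%


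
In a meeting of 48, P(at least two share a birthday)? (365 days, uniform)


P(all different) = Π(365-i)/365 for i=0..47
= 0.039402
P(match) = 1 - 0.039402 = 0.960598

P ≈ 0.9606 ≈ 96.06%


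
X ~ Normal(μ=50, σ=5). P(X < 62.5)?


z = (62.5-50)/5 = 2.5
P(Z < 2.5) = 0.9938

P(X < 62.5) ≈ 0.9938


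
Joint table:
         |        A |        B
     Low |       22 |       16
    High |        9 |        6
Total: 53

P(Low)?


P(Low) = (22+16)/53 = 38/53

P(Low) = 38/53 ≈ 71.70%


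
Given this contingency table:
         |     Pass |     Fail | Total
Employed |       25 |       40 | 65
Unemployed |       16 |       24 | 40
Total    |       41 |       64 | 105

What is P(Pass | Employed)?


P(Pass | Employed) = 25/(25+40) = 25/65 = 5/13

P(Pass|Employed) = 5/13 ≈ 38.46%


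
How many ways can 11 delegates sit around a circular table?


Circular arrangements of 11 distinct objects: fix one position to break rotational symmetry.
(n-1)! = 10! = 3628800

3628800


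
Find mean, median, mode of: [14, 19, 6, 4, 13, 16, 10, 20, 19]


Sorted: [4, 6, 10, 13, 14, 16, 19, 19, 20]
Mean = 121/9
Median = 14
Freq: {14: 1, 19: 2, 6: 1, 4: 1, 13: 1, 16: 1, 10: 1, 20: 1}
Mode: [19]

Mean=121/9, Median=14, Mode=19


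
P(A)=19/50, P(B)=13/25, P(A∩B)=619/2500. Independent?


P(A)×P(B) = 247/1250
P(A∩B) = 619/2500
Not equal → NOT independent

No, not independent


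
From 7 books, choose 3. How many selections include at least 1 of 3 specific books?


Complement: C(7,3) - C(4,3) = 35 - 4 = 31

31


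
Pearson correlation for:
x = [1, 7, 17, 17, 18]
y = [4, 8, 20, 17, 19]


n=5, Σx=60, Σy=68, Σxy=1031, Σx²=952, Σy²=1130
r = (5×1031 - 60×68)/√((5×952 - 60²)(5×1130 - 68²))
= 1075/√(1160×1026) = 1075/√1190160 ≈ 1075/1090.9445 ≈ 0.9854

r ≈ 0.9854


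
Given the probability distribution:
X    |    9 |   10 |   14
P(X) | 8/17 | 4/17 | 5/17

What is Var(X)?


E[X] = 182/17
E[X²] = 2028/17
Var(X) = E[X²] - (E[X])² = 2028/17 - 33124/289 = 1352/289

Var(X) = 1352/289 ≈ 4.6782


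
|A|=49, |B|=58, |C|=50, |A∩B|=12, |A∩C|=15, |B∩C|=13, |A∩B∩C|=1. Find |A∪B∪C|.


|A∪B∪C| = 49+58+50-12-15-13+1 = 118

|A∪B∪C| = 118


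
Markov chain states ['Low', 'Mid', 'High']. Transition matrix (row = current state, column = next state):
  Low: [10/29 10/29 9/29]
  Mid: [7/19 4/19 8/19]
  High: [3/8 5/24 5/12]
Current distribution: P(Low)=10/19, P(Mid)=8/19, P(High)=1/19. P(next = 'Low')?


P(next=Low) = Σᵢ P(now=i)×P(i→Low)
= 10/19×10/29 + 8/19×7/19 + 1/19×3/8
= 100/551 + 56/361 + 3/152 = 29845/83752

P = 29845/83752 ≈ 0.3563


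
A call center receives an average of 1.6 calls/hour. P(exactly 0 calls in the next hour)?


Poisson(λ=1.6): P(X=0) = e^(-λ)×λ^k/k!
= e^(-1.6) × 1.6^0 / 0!
≈ 0.201896518 × 1 / 1 ≈ 0.201897

P(X=0) ≈ 0.201897 ≈ 20.19%


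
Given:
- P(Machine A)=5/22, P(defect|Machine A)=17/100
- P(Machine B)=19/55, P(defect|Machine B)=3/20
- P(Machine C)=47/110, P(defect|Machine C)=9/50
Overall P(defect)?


P(B) = Σ P(B|Aᵢ)×P(Aᵢ)
  17/100×5/22 = 17/440
  3/20×19/55 = 57/1100
  9/50×47/110 = 423/5500
Sum = 1841/11000

P(defect) = 1841/11000 ≈ 16.74%


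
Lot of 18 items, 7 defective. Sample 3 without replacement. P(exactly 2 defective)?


Hypergeometric: C(7,2)×C(11,1)/C(18,3)
= 21×11/816 = 77/272

P(X=2) = 77/272 ≈ 28.31%


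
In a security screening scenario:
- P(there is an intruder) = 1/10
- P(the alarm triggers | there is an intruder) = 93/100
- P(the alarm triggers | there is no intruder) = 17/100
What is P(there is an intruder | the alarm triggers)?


Using Bayes' theorem:
P(A|B) = P(B|A)·P(A) / P(B)

P(the alarm triggers) = 93/100 × 1/10 + 17/100 × 9/10
= 93/1000 + 153/1000 = 123/500

P(there is an intruder|the alarm triggers) = (93/1000) / (123/500) = 31/82

P(there is an intruder|the alarm triggers) = 31/82 ≈ 37.80%


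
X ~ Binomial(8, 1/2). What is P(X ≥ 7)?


P(X ≥ 7) = Σ P(X=i) for i=7..8
P(X=7) = 1/32
P(X=8) = 1/256
Sum = 9/256

P(X ≥ 7) = 9/256 ≈ 3.52%


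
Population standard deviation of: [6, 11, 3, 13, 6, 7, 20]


Mean = 66/7
  (6-66/7)²=576/49
  (11-66/7)²=121/49
  (3-66/7)²=2025/49
  (13-66/7)²=625/49
  (6-66/7)²=576/49
  (7-66/7)²=289/49
  (20-66/7)²=5476/49
Σ(x-μ)² = 1384/7
σ² = (1384/7)/7 = 1384/49

σ = √(1384/49) ≈ 5.3146


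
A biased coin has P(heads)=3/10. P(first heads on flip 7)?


Geometric: P(X=7) = (1-p)^(k-1)×p = (7/10)^6×3/10 = 352947/10000000

P(X=7) = 352947/10000000 ≈ 3.53%


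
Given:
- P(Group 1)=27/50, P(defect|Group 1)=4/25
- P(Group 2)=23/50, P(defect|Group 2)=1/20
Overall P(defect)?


P(B) = Σ P(B|Aᵢ)×P(Aᵢ)
  4/25×27/50 = 54/625
  1/20×23/50 = 23/1000
Sum = 547/5000

P(defect) = 547/5000 ≈ 10.94%


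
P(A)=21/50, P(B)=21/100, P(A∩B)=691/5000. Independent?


P(A)×P(B) = 441/5000
P(A∩B) = 691/5000
Not equal → NOT independent

No, not independent


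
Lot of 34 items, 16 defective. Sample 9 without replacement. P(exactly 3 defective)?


Hypergeometric: C(16,3)×C(18,6)/C(34,9)
= 560×18564/52451256 = 1960/9889

P(X=3) = 1960/9889 ≈ 19.82%


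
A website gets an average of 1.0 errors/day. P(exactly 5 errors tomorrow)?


Poisson(λ=1.0): P(X=5) = e^(-λ)×λ^k/k!
= e^(-1.0) × 1.0^5 / 5!
≈ 0.3678794412 × 1 / 120 ≈ 0.003066

P(X=5) ≈ 0.003066 ≈ 0.31%


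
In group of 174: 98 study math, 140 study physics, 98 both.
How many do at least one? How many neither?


|A∪B| = 98+140-98 = 140
Neither = 174-140 = 34

At least one: 140; Neither: 34


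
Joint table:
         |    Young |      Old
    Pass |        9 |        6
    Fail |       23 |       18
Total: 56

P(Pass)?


P(Pass) = (9+6)/56 = 15/56

P(Pass) = 15/56 ≈ 26.79%


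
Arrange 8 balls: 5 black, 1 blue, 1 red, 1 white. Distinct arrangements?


8!/(5!×1!×1!×1!) = 336

336


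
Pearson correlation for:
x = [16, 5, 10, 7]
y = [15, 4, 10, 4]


n=4, Σx=38, Σy=33, Σxy=388, Σx²=430, Σy²=357
r = (4×388 - 38×33)/√((4×430 - 38²)(4×357 - 33²))
= 298/√(276×339) = 298/√93564 ≈ 298/305.8823 ≈ 0.9742

r ≈ 0.9742


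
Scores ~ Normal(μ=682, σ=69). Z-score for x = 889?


z = (x - μ)/σ = (889 - 682)/69 = 3.0

z = 3.0


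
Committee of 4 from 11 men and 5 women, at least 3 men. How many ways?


Count by #men:
  3M,1W: C(11,3)×C(5,1)=825
  4M,0W: C(11,4)×C(5,0)=330
Total = 1155

1155


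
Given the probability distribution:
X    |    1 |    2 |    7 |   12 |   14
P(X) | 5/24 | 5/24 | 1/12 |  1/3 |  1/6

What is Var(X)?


E[X] = 181/24
E[X²] = 2059/24
Var(X) = E[X²] - (E[X])² = 2059/24 - 32761/576 = 16655/576

Var(X) = 16655/576 ≈ 28.9149


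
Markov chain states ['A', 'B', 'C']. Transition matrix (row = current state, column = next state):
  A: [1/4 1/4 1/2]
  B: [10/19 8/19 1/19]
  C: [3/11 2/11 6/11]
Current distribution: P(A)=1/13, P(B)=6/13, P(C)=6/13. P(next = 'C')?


P(next=C) = Σᵢ P(now=i)×P(i→C)
= 1/13×1/2 + 6/13×1/19 + 6/13×6/11
= 1/26 + 6/247 + 36/143 = 1709/5434

P = 1709/5434 ≈ 0.3145


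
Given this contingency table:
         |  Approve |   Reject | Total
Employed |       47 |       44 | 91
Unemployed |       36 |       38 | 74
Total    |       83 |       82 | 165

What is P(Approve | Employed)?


P(Approve | Employed) = 47/(47+44) = 47/91

P(Approve|Employed) = 47/91 ≈ 51.65%


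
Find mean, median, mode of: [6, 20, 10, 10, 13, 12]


Sorted: [6, 10, 10, 12, 13, 20]
Mean = 71/6
Median = 11
Freq: {6: 1, 20: 1, 10: 2, 13: 1, 12: 1}
Mode: [10]

Mean=71/6, Median=11, Mode=10


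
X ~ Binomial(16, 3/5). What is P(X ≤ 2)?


P(X ≤ 2) = Σ P(X=i) for i=0..2
P(X=0) = 65536/152587890625
P(X=1) = 1572864/152587890625
P(X=2) = 3538944/30517578125
Sum = 3866624/30517578125

P(X ≤ 2) = 3866624/30517578125 ≈ 0.01%


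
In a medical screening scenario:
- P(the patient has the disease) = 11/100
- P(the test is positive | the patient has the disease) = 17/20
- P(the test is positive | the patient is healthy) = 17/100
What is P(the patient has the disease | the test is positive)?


Using Bayes' theorem:
P(A|B) = P(B|A)·P(A) / P(B)

P(the test is positive) = 17/20 × 11/100 + 17/100 × 89/100
= 187/2000 + 1513/10000 = 153/625

P(the patient has the disease|the test is positive) = (187/2000) / (153/625) = 55/144

P(the patient has the disease|the test is positive) = 55/144 ≈ 38.19%


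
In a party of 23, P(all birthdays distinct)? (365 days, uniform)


P(all different) = Π(365-i)/365 for i=0..22
= (365/365)×(364/365)×...×(343/365)
= 0.492703

P ≈ 0.4927 ≈ 49.27%


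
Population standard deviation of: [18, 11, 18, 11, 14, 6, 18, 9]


Mean = 105/8
  (18-105/8)²=1521/64
  (11-105/8)²=289/64
  (18-105/8)²=1521/64
  (11-105/8)²=289/64
  (14-105/8)²=49/64
  (6-105/8)²=3249/64
  (18-105/8)²=1521/64
  (9-105/8)²=1089/64
Σ(x-μ)² = 1191/8
σ² = (1191/8)/8 = 1191/64

σ = √(1191/64) ≈ 4.3139


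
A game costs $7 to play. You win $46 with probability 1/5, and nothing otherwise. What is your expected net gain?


E[gain] = (46-7)×1/5 + (-7)×4/5
= 39/5 - 28/5 = 11/5

Expected net gain = $11/5 ≈ $2.20


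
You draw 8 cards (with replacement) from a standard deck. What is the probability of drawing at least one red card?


P(not a red card) = 26/52 = 1/2
P(none in 8 draws) = (1/2)^8 = 1/256
P(≥1 red card) = 1 - 1/256 = 255/256

P = 255/256 ≈ 99.61%


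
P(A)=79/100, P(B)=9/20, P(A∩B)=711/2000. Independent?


P(A)×P(B) = 711/2000
P(A∩B) = 711/2000
Equal ✓ → Independent

Yes, independent


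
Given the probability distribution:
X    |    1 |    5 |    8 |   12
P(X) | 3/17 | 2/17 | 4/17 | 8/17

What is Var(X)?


E[X] = 141/17
E[X²] = 1461/17
Var(X) = E[X²] - (E[X])² = 1461/17 - 19881/289 = 4956/289

Var(X) = 4956/289 ≈ 17.1488


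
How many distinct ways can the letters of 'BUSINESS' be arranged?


Letters: 8, freq: {'B': 1, 'U': 1, 'S': 3, 'I': 1, 'N': 1, 'E': 1}
8!/(1!×1!×3!×1!×1!×1!) = 40320/6 = 6720

6720


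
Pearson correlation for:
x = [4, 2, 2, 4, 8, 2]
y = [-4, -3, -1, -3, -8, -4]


n=6, Σx=22, Σy=-23, Σxy=-108, Σx²=108, Σy²=115
r = (6×(-108) - 22×(-23))/√((6×108 - 22²)(6×115 - (-23)²))
= -142/√(164×161) = -142/√26404 ≈ -142/162.4931 ≈ -0.8739

r ≈ -0.8739


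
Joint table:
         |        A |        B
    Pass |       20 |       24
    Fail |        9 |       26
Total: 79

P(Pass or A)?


P(Pass∨A) = P(Pass) + P(A) - P(Pass∧A)
= (44 + 29 - 20)/79 = 53/79

P = 53/79 ≈ 67.09%


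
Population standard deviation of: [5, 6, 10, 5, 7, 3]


Mean = 36/6 = 6
  (5-6)²=1
  (6-6)²=0
  (10-6)²=16
  (5-6)²=1
  (7-6)²=1
  (3-6)²=9
Σ(x-μ)² = 28
σ² = 28/6 = 14/3

σ = √(14/3) ≈ 2.1602


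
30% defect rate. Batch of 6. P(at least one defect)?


P(all good) = (7/10)^6 = 117649/1000000
P(≥1 defect) = 882351/1000000

P = 882351/1000000 ≈ 88.24%


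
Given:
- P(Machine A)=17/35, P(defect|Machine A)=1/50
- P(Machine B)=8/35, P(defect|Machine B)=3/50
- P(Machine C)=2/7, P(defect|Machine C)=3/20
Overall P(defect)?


P(B) = Σ P(B|Aᵢ)×P(Aᵢ)
  1/50×17/35 = 17/1750
  3/50×8/35 = 12/875
  3/20×2/7 = 3/70
Sum = 58/875

P(defect) = 58/875 ≈ 6.63%


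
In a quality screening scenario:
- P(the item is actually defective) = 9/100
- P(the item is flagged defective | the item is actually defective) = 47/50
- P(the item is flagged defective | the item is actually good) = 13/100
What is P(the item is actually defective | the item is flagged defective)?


Using Bayes' theorem:
P(A|B) = P(B|A)·P(A) / P(B)

P(the item is flagged defective) = 47/50 × 9/100 + 13/100 × 91/100
= 423/5000 + 1183/10000 = 2029/10000

P(the item is actually defective|the item is flagged defective) = (423/5000) / (2029/10000) = 846/2029

P(the item is actually defective|the item is flagged defective) = 846/2029 ≈ 41.70%


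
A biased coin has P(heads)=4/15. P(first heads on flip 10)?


Geometric: P(X=10) = (1-p)^(k-1)×p = (11/15)^9×4/15 = 9431790764/576650390625

P(X=10) = 9431790764/576650390625 ≈ 1.64%


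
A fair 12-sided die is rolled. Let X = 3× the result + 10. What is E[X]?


E[die] = (1+12)/2 = 13/2
E[X] = 3×13/2 + 10 = 59/2

E[X] = 59/2


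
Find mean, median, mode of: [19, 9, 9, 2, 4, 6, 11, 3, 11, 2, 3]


Sorted: [2, 2, 3, 3, 4, 6, 9, 9, 11, 11, 19]
Mean = 79/11
Median = 6
Freq: {19: 1, 9: 2, 2: 2, 4: 1, 6: 1, 11: 2, 3: 2}
Mode: [2, 3, 9, 11]

Mean=79/11, Median=6, Mode=[2, 3, 9, 11]


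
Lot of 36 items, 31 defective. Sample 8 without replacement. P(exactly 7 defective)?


Hypergeometric: C(31,7)×C(5,1)/C(36,8)
= 2629575×5/30260340 = 325/748

P(X=7) = 325/748 ≈ 43.45%


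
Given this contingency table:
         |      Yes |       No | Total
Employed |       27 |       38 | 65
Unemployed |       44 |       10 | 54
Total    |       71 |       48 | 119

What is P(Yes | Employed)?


P(Yes | Employed) = 27/(27+38) = 27/65

P(Yes|Employed) = 27/65 ≈ 41.54%


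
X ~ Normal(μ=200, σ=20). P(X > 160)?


z = (160-200)/20 = -2.0
P(X > 160) = 1 - P(Z ≤ -2.0) = 1 - 0.0228 = 0.9772

P(X > 160) ≈ 0.9772


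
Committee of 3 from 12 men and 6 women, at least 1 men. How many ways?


Count by #men:
  1M,2W: C(12,1)×C(6,2)=180
  2M,1W: C(12,2)×C(6,1)=396
  3M,0W: C(12,3)×C(6,0)=220
Total = 796

796


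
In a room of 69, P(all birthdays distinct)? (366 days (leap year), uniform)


P(all different) = Π(366-i)/366 for i=0..68
= (366/366)×(365/366)×...×(298/366)
= 0.001057

P ≈ 0.0011 ≈ 0.11%


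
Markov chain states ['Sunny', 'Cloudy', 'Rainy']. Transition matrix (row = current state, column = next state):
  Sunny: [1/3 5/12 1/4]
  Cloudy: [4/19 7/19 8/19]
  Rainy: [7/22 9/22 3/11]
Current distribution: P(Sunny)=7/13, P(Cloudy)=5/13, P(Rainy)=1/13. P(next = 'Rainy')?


P(next=Rainy) = Σᵢ P(now=i)×P(i→Rainy)
= 7/13×1/4 + 5/13×8/19 + 1/13×3/11
= 7/52 + 40/247 + 3/143 = 3451/10868

P = 3451/10868 ≈ 0.3175


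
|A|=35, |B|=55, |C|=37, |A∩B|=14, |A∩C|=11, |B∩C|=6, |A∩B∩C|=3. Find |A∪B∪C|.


|A∪B∪C| = 35+55+37-14-11-6+3 = 99

|A∪B∪C| = 99


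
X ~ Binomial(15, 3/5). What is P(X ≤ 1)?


P(X ≤ 1) = Σ P(X=i) for i=0..1
P(X=0) = 32768/30517578125
P(X=1) = 147456/6103515625
Sum = 770048/30517578125

P(X ≤ 1) = 770048/30517578125 ≈ 0.00%


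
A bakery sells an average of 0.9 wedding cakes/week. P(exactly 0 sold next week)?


Poisson(λ=0.9): P(X=0) = e^(-λ)×λ^k/k!
= e^(-0.9) × 0.9^0 / 0!
≈ 0.4065696597 × 1 / 1 ≈ 0.406570

P(X=0) ≈ 0.406570 ≈ 40.66%


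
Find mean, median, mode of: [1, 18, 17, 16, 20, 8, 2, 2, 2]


Sorted: [1, 2, 2, 2, 8, 16, 17, 18, 20]
Mean = 86/9
Median = 8
Freq: {1: 1, 18: 1, 17: 1, 16: 1, 20: 1, 8: 1, 2: 3}
Mode: [2]

Mean=86/9, Median=8, Mode=2


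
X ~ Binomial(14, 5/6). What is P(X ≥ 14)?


P(X ≥ 14) = Σ P(X=i) for i=14..14
P(X=14) = 6103515625/78364164096
Sum = 6103515625/78364164096

P(X ≥ 14) = 6103515625/78364164096 ≈ 7.79%


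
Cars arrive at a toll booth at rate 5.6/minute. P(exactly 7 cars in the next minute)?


Poisson(λ=5.6): P(X=7) = e^(-λ)×λ^k/k!
= e^(-5.6) × 5.6^7 / 7!
≈ 0.003697863716 × 172709.484954 / 5040 ≈ 0.126717

P(X=7) ≈ 0.126717 ≈ 12.67%


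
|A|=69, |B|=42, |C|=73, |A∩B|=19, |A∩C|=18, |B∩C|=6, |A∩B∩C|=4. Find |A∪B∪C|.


|A∪B∪C| = 69+42+73-19-18-6+4 = 145

|A∪B∪C| = 145


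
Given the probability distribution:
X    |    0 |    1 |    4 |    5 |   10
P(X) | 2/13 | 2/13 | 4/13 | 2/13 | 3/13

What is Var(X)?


E[X] = 58/13
E[X²] = 32
Var(X) = E[X²] - (E[X])² = 32 - 3364/169 = 2044/169

Var(X) = 2044/169 ≈ 12.0947


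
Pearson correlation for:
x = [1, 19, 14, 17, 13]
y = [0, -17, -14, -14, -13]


n=5, Σx=64, Σy=-58, Σxy=-926, Σx²=1016, Σy²=850
r = (5×(-926) - 64×(-58))/√((5×1016 - 64²)(5×850 - (-58)²))
= -918/√(984×886) = -918/√871824 ≈ -918/933.7152 ≈ -0.9832

r ≈ -0.9832


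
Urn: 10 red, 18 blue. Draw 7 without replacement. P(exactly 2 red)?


Hypergeometric: C(10,2)×C(18,5)/C(28,7)
= 45×8568/1184040 = 1071/3289

P(X=2) = 1071/3289 ≈ 32.56%


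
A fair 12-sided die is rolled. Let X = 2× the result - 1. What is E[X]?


E[die] = (1+12)/2 = 13/2
E[X] = 2×13/2 - 1 = 12

E[X] = 12


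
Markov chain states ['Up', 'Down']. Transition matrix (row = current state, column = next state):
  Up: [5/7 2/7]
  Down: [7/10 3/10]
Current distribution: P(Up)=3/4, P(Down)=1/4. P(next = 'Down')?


P(next=Down) = Σᵢ P(now=i)×P(i→Down)
= 3/4×2/7 + 1/4×3/10
= 3/14 + 3/40 = 81/280

P = 81/280 ≈ 0.2893


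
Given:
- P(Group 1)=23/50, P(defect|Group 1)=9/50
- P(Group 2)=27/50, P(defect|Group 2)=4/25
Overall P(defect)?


P(B) = Σ P(B|Aᵢ)×P(Aᵢ)
  9/50×23/50 = 207/2500
  4/25×27/50 = 54/625
Sum = 423/2500

P(defect) = 423/2500 ≈ 16.92%


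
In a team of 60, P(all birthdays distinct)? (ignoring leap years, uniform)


P(all different) = Π(365-i)/365 for i=0..59
= (365/365)×(364/365)×...×(306/365)
= 0.005877

P ≈ 0.0059 ≈ 0.59%


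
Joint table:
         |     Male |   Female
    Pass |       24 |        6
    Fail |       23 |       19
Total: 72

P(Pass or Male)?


P(Pass∨Male) = P(Pass) + P(Male) - P(Pass∧Male)
= (30 + 47 - 24)/72 = 53/72

P = 53/72 ≈ 73.61%


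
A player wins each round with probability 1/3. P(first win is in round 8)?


Geometric: P(X=8) = (1-p)^(k-1)×p = (2/3)^7×1/3 = 128/6561

P(X=8) = 128/6561 ≈ 1.95%


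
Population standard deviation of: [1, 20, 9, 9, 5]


Mean = 44/5
  (1-44/5)²=1521/25
  (20-44/5)²=3136/25
  (9-44/5)²=1/25
  (9-44/5)²=1/25
  (5-44/5)²=361/25
Σ(x-μ)² = 1004/5
σ² = (1004/5)/5 = 1004/25

σ = √(1004/25) ≈ 6.3372


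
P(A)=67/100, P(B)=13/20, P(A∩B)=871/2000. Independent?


P(A)×P(B) = 871/2000
P(A∩B) = 871/2000
Equal ✓ → Independent

Yes, independent


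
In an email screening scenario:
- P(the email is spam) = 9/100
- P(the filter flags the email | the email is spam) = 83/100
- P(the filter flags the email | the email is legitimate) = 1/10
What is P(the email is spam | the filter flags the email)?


Using Bayes' theorem:
P(A|B) = P(B|A)·P(A) / P(B)

P(the filter flags the email) = 83/100 × 9/100 + 1/10 × 91/100
= 747/10000 + 91/1000 = 1657/10000

P(the email is spam|the filter flags the email) = (747/10000) / (1657/10000) = 747/1657

P(the email is spam|the filter flags the email) = 747/1657 ≈ 45.08%


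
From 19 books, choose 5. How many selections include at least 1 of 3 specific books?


Complement: C(19,5) - C(16,5) = 11628 - 4368 = 7260

7260


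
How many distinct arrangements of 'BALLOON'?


Letters: 7, freq: {'B': 1, 'A': 1, 'L': 2, 'O': 2, 'N': 1}
7!/(1!×1!×2!×2!×1!) = 5040/4 = 1260

1260


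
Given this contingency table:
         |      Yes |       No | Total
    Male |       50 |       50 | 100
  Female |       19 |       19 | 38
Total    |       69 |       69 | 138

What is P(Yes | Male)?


P(Yes | Male) = 50/(50+50) = 50/100 = 1/2

P(Yes|Male) = 1/2 ≈ 50.00%


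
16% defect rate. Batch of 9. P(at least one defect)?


P(all good) = (21/25)^9 = 794280046581/3814697265625
P(≥1 defect) = 3020417219044/3814697265625

P = 3020417219044/3814697265625 ≈ 79.18%


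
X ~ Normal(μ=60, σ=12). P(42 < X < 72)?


z₁=(42-60)/12=-1.5, z₂=(72-60)/12=1.0
P = Φ(1.0) - Φ(-1.5) = 0.841345 - 0.066807 = 0.774538 ≈ 0.7745

P(42 < X < 72) ≈ 0.7745


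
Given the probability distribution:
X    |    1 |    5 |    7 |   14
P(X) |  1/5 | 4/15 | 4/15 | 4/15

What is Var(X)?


E[X] = 107/15
E[X²] = 361/5
Var(X) = E[X²] - (E[X])² = 361/5 - 11449/225 = 4796/225

Var(X) = 4796/225 ≈ 21.3156


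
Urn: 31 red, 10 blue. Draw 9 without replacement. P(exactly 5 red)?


Hypergeometric: C(31,5)×C(10,4)/C(41,9)
= 169911×210/350343565 = 7136262/70068713

P(X=5) = 7136262/70068713 ≈ 10.18%


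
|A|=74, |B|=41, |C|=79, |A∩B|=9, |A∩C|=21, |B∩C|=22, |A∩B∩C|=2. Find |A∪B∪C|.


|A∪B∪C| = 74+41+79-9-21-22+2 = 144

|A∪B∪C| = 144


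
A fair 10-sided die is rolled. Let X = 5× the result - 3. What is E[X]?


E[die] = (1+10)/2 = 11/2
E[X] = 5×11/2 - 3 = 49/2

E[X] = 49/2


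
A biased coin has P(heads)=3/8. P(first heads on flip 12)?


Geometric: P(X=12) = (1-p)^(k-1)×p = (5/8)^11×3/8 = 146484375/68719476736

P(X=12) = 146484375/68719476736 ≈ 0.21%


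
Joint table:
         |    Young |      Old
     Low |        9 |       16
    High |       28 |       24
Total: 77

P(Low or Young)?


P(Low∨Young) = P(Low) + P(Young) - P(Low∧Young)
= (25 + 37 - 9)/77 = 53/77

P = 53/77 ≈ 68.83%


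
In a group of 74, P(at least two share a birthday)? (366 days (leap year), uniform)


P(all different) = Π(366-i)/366 for i=0..73
= 0.000360
P(match) = 1 - 0.000360 = 0.999640

P ≈ 0.9996 ≈ 99.96%


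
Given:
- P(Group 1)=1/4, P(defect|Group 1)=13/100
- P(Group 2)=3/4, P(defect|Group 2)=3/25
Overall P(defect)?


P(B) = Σ P(B|Aᵢ)×P(Aᵢ)
  13/100×1/4 = 13/400
  3/25×3/4 = 9/100
Sum = 49/400

P(defect) = 49/400 ≈ 12.25%


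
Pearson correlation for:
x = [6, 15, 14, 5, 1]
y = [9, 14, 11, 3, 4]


n=5, Σx=41, Σy=41, Σxy=437, Σx²=483, Σy²=423
r = (5×437 - 41×41)/√((5×483 - 41²)(5×423 - 41²))
= 504/√(734×434) = 504/√318556 ≈ 504/564.4077 ≈ 0.8930

r ≈ 0.8930


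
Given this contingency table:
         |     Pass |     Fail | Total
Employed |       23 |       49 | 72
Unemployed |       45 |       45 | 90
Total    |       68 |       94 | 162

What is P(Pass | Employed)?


P(Pass | Employed) = 23/(23+49) = 23/72

P(Pass|Employed) = 23/72 ≈ 31.94%


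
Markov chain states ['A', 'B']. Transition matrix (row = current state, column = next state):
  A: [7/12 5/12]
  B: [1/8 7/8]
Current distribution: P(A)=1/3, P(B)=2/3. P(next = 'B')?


P(next=B) = Σᵢ P(now=i)×P(i→B)
= 1/3×5/12 + 2/3×7/8
= 5/36 + 7/12 = 13/18

P = 13/18 ≈ 0.7222


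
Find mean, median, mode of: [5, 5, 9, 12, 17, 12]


Sorted: [5, 5, 9, 12, 12, 17]
Mean = 60/6 = 10
Median = 21/2
Freq: {5: 2, 9: 1, 12: 2, 17: 1}
Mode: [5, 12]

Mean=10, Median=21/2, Mode=[5, 12]


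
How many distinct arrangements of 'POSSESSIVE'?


Letters: 10, freq: {'P': 1, 'O': 1, 'S': 4, 'E': 2, 'I': 1, 'V': 1}
10!/(1!×1!×4!×2!×1!×1!) = 3628800/48 = 75600

75600


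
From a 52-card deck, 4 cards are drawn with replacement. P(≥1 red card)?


P(not a red card) = 26/52 = 1/2
P(none in 4 draws) = (1/2)^4 = 1/16
P(≥1 red card) = 1 - 1/16 = 15/16

P = 15/16 ≈ 93.75%


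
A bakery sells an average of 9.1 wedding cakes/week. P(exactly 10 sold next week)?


Poisson(λ=9.1): P(X=10) = e^(-λ)×λ^k/k!
= e^(-9.1) × 9.1^10 / 10!
≈ 0.0001116658085 × 3894161181.18 / 3628800 ≈ 0.119832

P(X=10) ≈ 0.119832 ≈ 11.98%


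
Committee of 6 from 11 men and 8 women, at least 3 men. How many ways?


Count by #men:
  3M,3W: C(11,3)×C(8,3)=9240
  4M,2W: C(11,4)×C(8,2)=9240
  5M,1W: C(11,5)×C(8,1)=3696
  6M,0W: C(11,6)×C(8,0)=462
Total = 22638

22638
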